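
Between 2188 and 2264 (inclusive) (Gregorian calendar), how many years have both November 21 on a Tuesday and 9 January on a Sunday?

2

Check each year's weekday for November 21 and 9 January:
  2188: Fri/Wed  2189: Sat/Fri  2190: Sun/Sat  2191: Mon/Sun  2192: Wed/Mon  2193: Thu/Wed  2194: Fri/Thu  2195: Sat/Fri  2196: Mon/Sat  2197: Tue/Mon  2198: Wed/Tue  2199: Thu/Wed  2200: Fri/Thu  2201: Sat/Fri  …(49 more)…  2251: Fri/Thu  2252: Sun/Fri  2253: Mon/Sun  2254: Tue/Mon  2255: Wed/Tue  2256: Fri/Wed  2257: Sat/Fri  2258: Sun/Sat  2259: Mon/Sun  2260: Wed/Mon  2261: Thu/Wed  2262: Fri/Thu  2263: Sat/Fri  2264: Mon/Sat
Both conditions hold in: 2220, 2248 — 2.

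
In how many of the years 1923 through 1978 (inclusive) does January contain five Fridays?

January has 31 days; it has five Fridays when Friday falls among the first (month-length − 28) days — i.e. when January 1 is one of Friday/Thursday/Wednesday.
January 1 by year: 1923:Mon 1924:Tue 1925:Thu✓ 1926:Fri✓ 1927:Sat 1928:Sun 1929:Tue 1930:Wed✓ 1931:Thu✓ 1932:Fri✓ 1933:Sun 1934:Mon 1935:Tue 1936:Wed✓ 1937:Fri✓ …(26 more)… 1964:Wed✓ 1965:Fri✓ 1966:Sat 1967:Sun 1968:Mon 1969:Wed✓ 1970:Thu✓ 1971:Fri✓ 1972:Sat 1973:Mon 1974:Tue 1975:Wed✓ 1976:Thu✓ 1977:Sat 1978:Sun
Years with five Fridays: 1925, 1926, 1930, 1931, 1932, 1936, 1937, 1941, 1942, 1943, 1947, 1948, 1953, 1954, 1958, 1959, 1960, 1964, 1965, 1969, 1970, 1971, 1975, 1976 → 24.

24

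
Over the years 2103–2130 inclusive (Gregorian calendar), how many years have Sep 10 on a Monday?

4

Track Sep 10's weekday year by year (advancing +1, or +2 across a Feb 29):
  2103: Mon ✓  2104: Wed (+2)  2105: Thu (+1)  2106: Fri (+1)  2107: Sat (+1)
  2108: Mon (+2) ✓  2109: Tue (+1)  2110: Wed (+1)  2111: Thu (+1)  2112: Sat (+2)
  2113: Sun (+1)  2114: Mon (+1) ✓  2115: Tue (+1)  2116: Thu (+2)  2117: Fri (+1)
  2118: Sat (+1)  2119: Sun (+1)  2120: Tue (+2)  2121: Wed (+1)  2122: Thu (+1)
  2123: Fri (+1)  2124: Sun (+2)  2125: Mon (+1) ✓  2126: Tue (+1)  2127: Wed (+1)
  2128: Fri (+2)  2129: Sat (+1)  2130: Sun (+1)
Monday years: 2103, 2108, 2114, 2125 — 4 in total.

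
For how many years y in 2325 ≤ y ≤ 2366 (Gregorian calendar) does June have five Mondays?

June has 30 days; it has five Mondays when Monday falls among the first (month-length − 28) days — i.e. when June 1 is one of Monday/Sunday.
June 1 by year: 2325:Mon✓ 2326:Tue 2327:Wed 2328:Fri 2329:Sat 2330:Sun✓ 2331:Mon✓ 2332:Wed 2333:Thu 2334:Fri 2335:Sat 2336:Mon✓ 2337:Tue 2338:Wed 2339:Thu …(12 more)… 2352:Sun✓ 2353:Mon✓ 2354:Tue 2355:Wed 2356:Fri 2357:Sat 2358:Sun✓ 2359:Mon✓ 2360:Wed 2361:Thu 2362:Fri 2363:Sat 2364:Mon✓ 2365:Tue 2366:Wed
Years with five Mondays: 2325, 2330, 2331, 2336, 2341, 2342, 2347, 2352, 2353, 2358, 2359, 2364 → 12.

12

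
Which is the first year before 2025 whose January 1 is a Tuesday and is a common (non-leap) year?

2019

Jan 1 advances by 2 weekdays after a leap year and by 1 after a common year.
2025: Jan 1 is Wednesday.
2024: Monday (leap)
2023: Sunday
2022: Saturday
2021: Friday
2020: Wednesday (leap)
2019: Tuesday
2019 begins on a Tuesday and is a common year.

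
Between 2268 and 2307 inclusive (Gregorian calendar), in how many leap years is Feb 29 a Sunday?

1

Leap years in 2268–2307: 9 of them.
Feb 29 weekday advances by 5 (mod 7) from one leap year to the next four years later (or differs when a century non-leap intervenes).
Leap-day weekdays: 2268:Sat 2272:Thu 2276:Tue 2280:Sun✓ 2284:Fri 2288:Wed 2292:Mon 2296:Sat 2304:Mon
Sunday: 2280 → 1.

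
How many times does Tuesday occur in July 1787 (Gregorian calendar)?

July 1787 has 31 days and begins on Sunday.
The first Tuesday is July 3.
Tuesdays fall on 3, 10, 17, 24, 31 — that's 5.

5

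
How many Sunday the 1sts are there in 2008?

1

Check the 1st of each month of 2008: Jan 1: Tue, Feb 1: Fri, Mar 1: Sat, Apr 1: Tue, May 1: Thu, Jun 1: Sun, Jul 1: Tue, Aug 1: Fri, Sep 1: Mon, Oct 1: Wed, Nov 1: Sat, Dec 1: Mon.
Sunday occurs in June — 1 month.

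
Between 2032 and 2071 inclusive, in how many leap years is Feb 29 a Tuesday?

1

Leap years in 2032–2071: 10 of them.
Feb 29 weekday advances by 5 (mod 7) from one leap year to the next four years later (or differs when a century non-leap intervenes).
Leap-day weekdays: 2032:Sun 2036:Fri 2040:Wed 2044:Mon 2048:Sat 2052:Thu 2056:Tue✓ 2060:Sun 2064:Fri 2068:Wed
Tuesday: 2056 → 1.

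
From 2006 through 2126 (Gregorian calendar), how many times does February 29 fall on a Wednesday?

5

Leap years in 2006–2126: 29 of them.
Feb 29 weekday advances by 5 (mod 7) from one leap year to the next four years later (or differs when a century non-leap intervenes).
Leap-day weekdays: 2008:Fri 2012:Wed✓ 2016:Mon 2020:Sat 2024:Thu 2028:Tue 2032:Sun 2036:Fri 2040:Wed✓ 2044:Mon 2048:Sat 2052:Thu 2056:Tue …(3 more)… 2072:Mon 2076:Sat 2080:Thu 2084:Tue 2088:Sun 2092:Fri 2096:Wed✓ 2104:Fri 2108:Wed✓ 2112:Mon 2116:Sat 2120:Thu 2124:Tue
Wednesday: 2012, 2040, 2068, 2096, 2108 → 5.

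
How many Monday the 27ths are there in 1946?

Check the 27th of each month of 1946: Jan 27: Sun, Feb 27: Wed, Mar 27: Wed, Apr 27: Sat, May 27: Mon, Jun 27: Thu, Jul 27: Sat, Aug 27: Tue, Sep 27: Fri, Oct 27: Sun, Nov 27: Wed, Dec 27: Fri.
Monday occurs in May — 1 month.

1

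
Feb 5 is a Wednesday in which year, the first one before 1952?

1947

From one year to the next, a fixed date's weekday advances by 1, or by 2 when a Feb 29 lies between the two dates.
1952: February 5 is Tuesday.
1951: Monday (−1)
1950: Sunday (−1)
1949: Saturday (−1)
1948: Thursday (−2)
1947: Wednesday (−1)
Feb 5 falls on a Wednesday in 1947.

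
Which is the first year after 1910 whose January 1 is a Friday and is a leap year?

1932

Jan 1 advances by 2 weekdays after a leap year and by 1 after a common year.
1910: Jan 1 is Saturday.
1911: Sunday
1912: Monday (leap)
1913: Wednesday
1914: Thursday
1915: Friday
1916: Saturday (leap)
1917: Monday
1918: Tuesday
1919: Wednesday
1920: Thursday (leap)
1921: Saturday
1922: Sunday
1923: Monday
1924: Tuesday (leap)
1925: Thursday
1926: Friday
1927: Saturday
1928: Sunday (leap)
1929: Tuesday
1930: Wednesday
1931: Thursday
1932: Friday (leap)
1932 begins on a Friday and is a leap year.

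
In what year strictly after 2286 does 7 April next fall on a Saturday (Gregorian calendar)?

2288

From one year to the next, a fixed date's weekday advances by 1, or by 2 when a Feb 29 lies between the two dates.
2286: April 7 is Wednesday.
2287: Thursday (+1)
2288: Saturday (+2)
7 April falls on a Saturday in 2288.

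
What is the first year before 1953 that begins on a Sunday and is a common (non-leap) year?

Jan 1 advances by 2 weekdays after a leap year and by 1 after a common year.
1953: Jan 1 is Thursday.
1952: Tuesday (leap)
1951: Monday
1950: Sunday
1950 begins on a Sunday and is a common year.

1950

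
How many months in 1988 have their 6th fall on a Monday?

Check the 6th of each month of 1988: Jan 6: Wed, Feb 6: Sat, Mar 6: Sun, Apr 6: Wed, May 6: Fri, Jun 6: Mon, Jul 6: Wed, Aug 6: Sat, Sep 6: Tue, Oct 6: Thu, Nov 6: Sun, Dec 6: Tue.
Monday occurs in June — 1 month.

1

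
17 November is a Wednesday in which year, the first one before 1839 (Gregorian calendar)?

1830

From one year to the next, a fixed date's weekday advances by 1, or by 2 when a Feb 29 lies between the two dates.
1839: November 17 is Sunday.
1838: Saturday (−1)
1837: Friday (−1)
1836: Thursday (−1)
1835: Tuesday (−2)
1834: Monday (−1)
1833: Sunday (−1)
1832: Saturday (−1)
1831: Thursday (−2)
1830: Wednesday (−1)
17 November falls on a Wednesday in 1830.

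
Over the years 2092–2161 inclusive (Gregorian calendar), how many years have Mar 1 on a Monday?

10

Track Mar 1's weekday year by year (advancing +1, or +2 across a Feb 29):
  2092: Sat  2093: Sun (+1)  2094: Mon (+1) ✓  2095: Tue (+1)  2096: Thu (+2)
  2097: Fri (+1)  2098: Sat (+1)  2099: Sun (+1)  2100: Mon (+1) ✓  2101: Tue (+1)
  2102: Wed (+1)  2103: Thu (+1)  2104: Sat (+2)  2105: Sun (+1)  … (42 more years) …
  2148: Fri (+2)  2149: Sat (+1)  2150: Sun (+1)  2151: Mon (+1) ✓  2152: Wed (+2)
  2153: Thu (+1)  2154: Fri (+1)  2155: Sat (+1)  2156: Mon (+2) ✓  2157: Tue (+1)
  2158: Wed (+1)  2159: Thu (+1)  2160: Sat (+2)  2161: Sun (+1)
Monday years: 2094, 2100, 2106, 2117, 2123, 2128, 2134, 2145, 2151, 2156 — 10 in total.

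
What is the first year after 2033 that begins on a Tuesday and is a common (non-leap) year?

Jan 1 advances by 2 weekdays after a leap year and by 1 after a common year.
2033: Jan 1 is Saturday.
2034: Sunday
2035: Monday
2036: Tuesday (leap)
2037: Thursday
2038: Friday
2039: Saturday
2040: Sunday (leap)
2041: Tuesday
2041 begins on a Tuesday and is a common year.

2041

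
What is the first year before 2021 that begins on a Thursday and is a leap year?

Jan 1 advances by 2 weekdays after a leap year and by 1 after a common year.
2021: Jan 1 is Friday.
2020: Wednesday (leap)
2019: Tuesday
2018: Monday
2017: Sunday
2016: Friday (leap)
2015: Thursday
2014: Wednesday
2013: Tuesday
2012: Sunday (leap)
2011: Saturday
2010: Friday
2009: Thursday
2008: Tuesday (leap)
2007: Monday
2006: Sunday
2005: Saturday
2004: Thursday (leap)
2004 begins on a Thursday and is a leap year.

2004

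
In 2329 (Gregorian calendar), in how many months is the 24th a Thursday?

2

Check the 24th of each month of 2329: Jan 24: Thu, Feb 24: Sun, Mar 24: Sun, Apr 24: Wed, May 24: Fri, Jun 24: Mon, Jul 24: Wed, Aug 24: Sat, Sep 24: Tue, Oct 24: Thu, Nov 24: Sun, Dec 24: Tue.
Thursday occurs in January, October — 2 months.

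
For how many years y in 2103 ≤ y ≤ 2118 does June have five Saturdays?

June has 30 days; it has five Saturdays when Saturday falls among the first (month-length − 28) days — i.e. when June 1 is one of Saturday/Friday.
June 1 by year: 2103:Fri✓ 2104:Sun 2105:Mon 2106:Tue 2107:Wed 2108:Fri✓ 2109:Sat✓ 2110:Sun 2111:Mon 2112:Wed 2113:Thu 2114:Fri✓ 2115:Sat✓ 2116:Mon 2117:Tue 2118:Wed
Years with five Saturdays: 2103, 2108, 2109, 2114, 2115 → 5.

5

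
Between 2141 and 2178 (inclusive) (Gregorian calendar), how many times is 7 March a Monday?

5

Track 7 March's weekday year by year (advancing +1, or +2 across a Feb 29):
  2141: Tue  2142: Wed (+1)  2143: Thu (+1)  2144: Sat (+2)  2145: Sun (+1)
  2146: Mon (+1) ✓  2147: Tue (+1)  2148: Thu (+2)  2149: Fri (+1)  2150: Sat (+1)
  2151: Sun (+1)  2152: Tue (+2)  2153: Wed (+1)  2154: Thu (+1)  … (10 more years) …
  2165: Thu (+1)  2166: Fri (+1)  2167: Sat (+1)  2168: Mon (+2) ✓  2169: Tue (+1)
  2170: Wed (+1)  2171: Thu (+1)  2172: Sat (+2)  2173: Sun (+1)  2174: Mon (+1) ✓
  2175: Tue (+1)  2176: Thu (+2)  2177: Fri (+1)  2178: Sat (+1)
Monday years: 2146, 2157, 2163, 2168, 2174 — 5 in total.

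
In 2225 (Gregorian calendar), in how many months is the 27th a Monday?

Check the 27th of each month of 2225: Jan 27: Thu, Feb 27: Sun, Mar 27: Sun, Apr 27: Wed, May 27: Fri, Jun 27: Mon, Jul 27: Wed, Aug 27: Sat, Sep 27: Tue, Oct 27: Thu, Nov 27: Sun, Dec 27: Tue.
Monday occurs in June — 1 month.

1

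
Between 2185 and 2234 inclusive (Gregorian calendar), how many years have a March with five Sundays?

22

March has 31 days; it has five Sundays when Sunday falls among the first (month-length − 28) days — i.e. when March 1 is one of Sunday/Saturday/Friday.
March 1 by year: 2185:Tue 2186:Wed 2187:Thu 2188:Sat✓ 2189:Sun✓ 2190:Mon 2191:Tue 2192:Thu 2193:Fri✓ 2194:Sat✓ 2195:Sun✓ 2196:Tue 2197:Wed 2198:Thu 2199:Fri✓ …(20 more)… 2220:Wed 2221:Thu 2222:Fri✓ 2223:Sat✓ 2224:Mon 2225:Tue 2226:Wed 2227:Thu 2228:Sat✓ 2229:Sun✓ 2230:Mon 2231:Tue 2232:Thu 2233:Fri✓ 2234:Sat✓
Years with five Sundays: 2188, 2189, 2193, 2194, 2195, 2199, 2200, 2201, 2205, 2206, 2207, 2211, 2212, 2216, 2217, 2218, 2222, 2223, 2228, 2229, 2233, 2234 → 22.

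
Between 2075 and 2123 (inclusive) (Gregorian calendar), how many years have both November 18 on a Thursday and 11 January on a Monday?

7

Check each year's weekday for November 18 and 11 January:
  2075: Mon/Fri  2076: Wed/Sat  2077: Thu/Mon ✓  2078: Fri/Tue  2079: Sat/Wed  2080: Mon/Thu  2081: Tue/Sat  2082: Wed/Sun  2083: Thu/Mon ✓  2084: Sat/Tue  2085: Sun/Thu  2086: Mon/Fri  2087: Tue/Sat  2088: Thu/Sun  …(21 more)…  2110: Tue/Sat  2111: Wed/Sun  2112: Fri/Mon  2113: Sat/Wed  2114: Sun/Thu  2115: Mon/Fri  2116: Wed/Sat  2117: Thu/Mon ✓  2118: Fri/Tue  2119: Sat/Wed  2120: Mon/Thu  2121: Tue/Sat  2122: Wed/Sun  2123: Thu/Mon ✓
Both conditions hold in: 2077, 2083, 2094, 2100, 2106, 2117, 2123 — 7.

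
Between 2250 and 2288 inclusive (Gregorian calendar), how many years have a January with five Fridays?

16

January has 31 days; it has five Fridays when Friday falls among the first (month-length − 28) days — i.e. when January 1 is one of Friday/Thursday/Wednesday.
January 1 by year: 2250:Tue 2251:Wed✓ 2252:Thu✓ 2253:Sat 2254:Sun 2255:Mon 2256:Tue 2257:Thu✓ 2258:Fri✓ 2259:Sat 2260:Sun 2261:Tue 2262:Wed✓ 2263:Thu✓ 2264:Fri✓ …(9 more)… 2274:Thu✓ 2275:Fri✓ 2276:Sat 2277:Mon 2278:Tue 2279:Wed✓ 2280:Thu✓ 2281:Sat 2282:Sun 2283:Mon 2284:Tue 2285:Thu✓ 2286:Fri✓ 2287:Sat 2288:Sun
Years with five Fridays: 2251, 2252, 2257, 2258, 2262, 2263, 2264, 2268, 2269, 2273, 2274, 2275, 2279, 2280, 2285, 2286 → 16.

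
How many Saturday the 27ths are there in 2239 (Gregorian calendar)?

Check the 27th of each month of 2239: Jan 27: Sun, Feb 27: Wed, Mar 27: Wed, Apr 27: Sat, May 27: Mon, Jun 27: Thu, Jul 27: Sat, Aug 27: Tue, Sep 27: Fri, Oct 27: Sun, Nov 27: Wed, Dec 27: Fri.
Saturday occurs in April, July — 2 months.

2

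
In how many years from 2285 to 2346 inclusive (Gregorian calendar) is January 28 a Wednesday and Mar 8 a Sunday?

Check each year's weekday for January 28 and Mar 8:
  2285: Wed/Sun ✓  2286: Thu/Mon  2287: Fri/Tue  2288: Sat/Thu  2289: Mon/Fri  2290: Tue/Sat  2291: Wed/Sun ✓  2292: Thu/Tue  2293: Sat/Wed  2294: Sun/Thu  2295: Mon/Fri  2296: Tue/Sun  2297: Thu/Mon  2298: Fri/Tue  …(34 more)…  2333: Sat/Wed  2334: Sun/Thu  2335: Mon/Fri  2336: Tue/Sun  2337: Thu/Mon  2338: Fri/Tue  2339: Sat/Wed  2340: Sun/Fri  2341: Tue/Sat  2342: Wed/Sun ✓  2343: Thu/Mon  2344: Fri/Wed  2345: Sun/Thu  2346: Mon/Fri
Both conditions hold in: 2285, 2291, 2303, 2314, 2325, 2331, 2342 — 7.

7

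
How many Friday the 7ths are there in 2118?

Check the 7th of each month of 2118: Jan 7: Fri, Feb 7: Mon, Mar 7: Mon, Apr 7: Thu, May 7: Sat, Jun 7: Tue, Jul 7: Thu, Aug 7: Sun, Sep 7: Wed, Oct 7: Fri, Nov 7: Mon, Dec 7: Wed.
Friday occurs in January, October — 2 months.

2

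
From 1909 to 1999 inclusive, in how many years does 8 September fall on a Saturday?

12

Track 8 September's weekday year by year (advancing +1, or +2 across a Feb 29):
  1909: Wed  1910: Thu (+1)  1911: Fri (+1)  1912: Sun (+2)  1913: Mon (+1)
  1914: Tue (+1)  1915: Wed (+1)  1916: Fri (+2)  1917: Sat (+1) ✓  1918: Sun (+1)
  1919: Mon (+1)  1920: Wed (+2)  1921: Thu (+1)  1922: Fri (+1)  … (63 more years) …
  1986: Mon (+1)  1987: Tue (+1)  1988: Thu (+2)  1989: Fri (+1)  1990: Sat (+1) ✓
  1991: Sun (+1)  1992: Tue (+2)  1993: Wed (+1)  1994: Thu (+1)  1995: Fri (+1)
  1996: Sun (+2)  1997: Mon (+1)  1998: Tue (+1)  1999: Wed (+1)
Saturday years: 1917, 1923, 1928, 1934, 1945, 1951, 1956, 1962, 1973, 1979, 1984, 1990 — 12 in total.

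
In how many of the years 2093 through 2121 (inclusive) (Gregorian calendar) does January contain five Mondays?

12

January has 31 days; it has five Mondays when Monday falls among the first (month-length − 28) days — i.e. when January 1 is one of Monday/Sunday/Saturday.
January 1 by year: 2093:Thu 2094:Fri 2095:Sat✓ 2096:Sun✓ 2097:Tue 2098:Wed 2099:Thu 2100:Fri 2101:Sat✓ 2102:Sun✓ 2103:Mon✓ 2104:Tue 2105:Thu 2106:Fri 2107:Sat✓ 2108:Sun✓ 2109:Tue 2110:Wed 2111:Thu 2112:Fri 2113:Sun✓ 2114:Mon✓ 2115:Tue 2116:Wed 2117:Fri 2118:Sat✓ 2119:Sun✓ 2120:Mon✓ 2121:Wed
Years with five Mondays: 2095, 2096, 2101, 2102, 2103, 2107, 2108, 2113, 2114, 2118, 2119, 2120 → 12.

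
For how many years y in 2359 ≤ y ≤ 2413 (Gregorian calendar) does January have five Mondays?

January has 31 days; it has five Mondays when Monday falls among the first (month-length − 28) days — i.e. when January 1 is one of Monday/Sunday/Saturday.
January 1 by year: 2359:Thu 2360:Fri 2361:Sun✓ 2362:Mon✓ 2363:Tue 2364:Wed 2365:Fri 2366:Sat✓ 2367:Sun✓ 2368:Mon✓ 2369:Wed 2370:Thu 2371:Fri 2372:Sat✓ 2373:Mon✓ …(25 more)… 2399:Fri 2400:Sat✓ 2401:Mon✓ 2402:Tue 2403:Wed 2404:Thu 2405:Sat✓ 2406:Sun✓ 2407:Mon✓ 2408:Tue 2409:Thu 2410:Fri 2411:Sat✓ 2412:Sun✓ 2413:Tue
Years with five Mondays: 2361, 2362, 2366, 2367, 2368, 2372, 2373, 2377, 2378, 2379, 2383, 2384, 2389, 2390, 2394, 2395, 2396, 2400, 2401, 2405, 2406, 2407, 2411, 2412 → 24.

24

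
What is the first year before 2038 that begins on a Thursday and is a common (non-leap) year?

Jan 1 advances by 2 weekdays after a leap year and by 1 after a common year.
2038: Jan 1 is Friday.
2037: Thursday
2037 begins on a Thursday and is a common year.

2037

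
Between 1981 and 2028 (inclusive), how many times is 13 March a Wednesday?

7

Track 13 March's weekday year by year (advancing +1, or +2 across a Feb 29):
  1981: Fri  1982: Sat (+1)  1983: Sun (+1)  1984: Tue (+2)  1985: Wed (+1) ✓
  1986: Thu (+1)  1987: Fri (+1)  1988: Sun (+2)  1989: Mon (+1)  1990: Tue (+1)
  1991: Wed (+1) ✓  1992: Fri (+2)  1993: Sat (+1)  1994: Sun (+1)  … (20 more years) …
  2015: Fri (+1)  2016: Sun (+2)  2017: Mon (+1)  2018: Tue (+1)  2019: Wed (+1) ✓
  2020: Fri (+2)  2021: Sat (+1)  2022: Sun (+1)  2023: Mon (+1)  2024: Wed (+2) ✓
  2025: Thu (+1)  2026: Fri (+1)  2027: Sat (+1)  2028: Mon (+2)
Wednesday years: 1985, 1991, 1996, 2002, 2013, 2019, 2024 — 7 in total.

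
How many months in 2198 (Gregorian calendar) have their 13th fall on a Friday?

2

Check the 13th of each month of 2198: Jan 13: Sat, Feb 13: Tue, Mar 13: Tue, Apr 13: Fri, May 13: Sun, Jun 13: Wed, Jul 13: Fri, Aug 13: Mon, Sep 13: Thu, Oct 13: Sat, Nov 13: Tue, Dec 13: Thu.
Friday occurs in April, July — 2 months.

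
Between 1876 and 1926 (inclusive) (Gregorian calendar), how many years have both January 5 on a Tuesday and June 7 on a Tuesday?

Check each year's weekday for January 5 and June 7:
  1876: Wed/Wed  1877: Fri/Thu  1878: Sat/Fri  1879: Sun/Sat  1880: Mon/Mon  1881: Wed/Tue  1882: Thu/Wed  1883: Fri/Thu  1884: Sat/Sat  1885: Mon/Sun  1886: Tue/Mon  1887: Wed/Tue  1888: Thu/Thu  1889: Sat/Fri  …(23 more)…  1913: Sun/Sat  1914: Mon/Sun  1915: Tue/Mon  1916: Wed/Wed  1917: Fri/Thu  1918: Sat/Fri  1919: Sun/Sat  1920: Mon/Mon  1921: Wed/Tue  1922: Thu/Wed  1923: Fri/Thu  1924: Sat/Sat  1925: Mon/Sun  1926: Tue/Mon
Both conditions hold in: 1892, 1904 — 2.

2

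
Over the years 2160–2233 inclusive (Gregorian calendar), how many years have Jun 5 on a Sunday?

11

Track Jun 5's weekday year by year (advancing +1, or +2 across a Feb 29):
  2160: Thu  2161: Fri (+1)  2162: Sat (+1)  2163: Sun (+1) ✓  2164: Tue (+2)
  2165: Wed (+1)  2166: Thu (+1)  2167: Fri (+1)  2168: Sun (+2) ✓  2169: Mon (+1)
  2170: Tue (+1)  2171: Wed (+1)  2172: Fri (+2)  2173: Sat (+1)  … (46 more years) …
  2220: Mon (+2)  2221: Tue (+1)  2222: Wed (+1)  2223: Thu (+1)  2224: Sat (+2)
  2225: Sun (+1) ✓  2226: Mon (+1)  2227: Tue (+1)  2228: Thu (+2)  2229: Fri (+1)
  2230: Sat (+1)  2231: Sun (+1) ✓  2232: Tue (+2)  2233: Wed (+1)
Sunday years: 2163, 2168, 2174, 2185, 2191, 2196, 2203, 2208, 2214, 2225, 2231 — 11 in total.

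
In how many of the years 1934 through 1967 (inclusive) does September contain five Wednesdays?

September has 30 days; it has five Wednesdays when Wednesday falls among the first (month-length − 28) days — i.e. when September 1 is one of Wednesday/Tuesday.
September 1 by year: 1934:Sat 1935:Sun 1936:Tue✓ 1937:Wed✓ 1938:Thu 1939:Fri 1940:Sun 1941:Mon 1942:Tue✓ 1943:Wed✓ 1944:Fri 1945:Sat 1946:Sun 1947:Mon 1948:Wed✓ …(4 more)… 1953:Tue✓ 1954:Wed✓ 1955:Thu 1956:Sat 1957:Sun 1958:Mon 1959:Tue✓ 1960:Thu 1961:Fri 1962:Sat 1963:Sun 1964:Tue✓ 1965:Wed✓ 1966:Thu 1967:Fri
Years with five Wednesdays: 1936, 1937, 1942, 1943, 1948, 1953, 1954, 1959, 1964, 1965 → 10.

10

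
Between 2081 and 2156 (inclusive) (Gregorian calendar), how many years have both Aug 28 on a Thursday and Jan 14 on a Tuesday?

Check each year's weekday for Aug 28 and Jan 14:
  2081: Thu/Tue ✓  2082: Fri/Wed  2083: Sat/Thu  2084: Mon/Fri  2085: Tue/Sun  2086: Wed/Mon  2087: Thu/Tue ✓  2088: Sat/Wed  2089: Sun/Fri  2090: Mon/Sat  2091: Tue/Sun  2092: Thu/Mon  2093: Fri/Wed  2094: Sat/Thu  …(48 more)…  2143: Wed/Mon  2144: Fri/Tue  2145: Sat/Thu  2146: Sun/Fri  2147: Mon/Sat  2148: Wed/Sun  2149: Thu/Tue ✓  2150: Fri/Wed  2151: Sat/Thu  2152: Mon/Fri  2153: Tue/Sun  2154: Wed/Mon  2155: Thu/Tue ✓  2156: Sat/Wed
Both conditions hold in: 2081, 2087, 2098, 2110, 2121, 2127, 2138, 2149, 2155 — 9.

9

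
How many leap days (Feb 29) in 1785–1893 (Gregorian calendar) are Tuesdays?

Leap years in 1785–1893: 26 of them.
Feb 29 weekday advances by 5 (mod 7) from one leap year to the next four years later (or differs when a century non-leap intervenes).
Leap-day weekdays: 1788:Fri 1792:Wed 1796:Mon 1804:Wed 1808:Mon 1812:Sat 1816:Thu 1820:Tue✓ 1824:Sun 1828:Fri 1832:Wed 1836:Mon 1840:Sat 1844:Thu 1848:Tue✓ 1852:Sun 1856:Fri 1860:Wed 1864:Mon 1868:Sat 1872:Thu 1876:Tue✓ 1880:Sun 1884:Fri 1888:Wed 1892:Mon
Tuesday: 1820, 1848, 1876 → 3.

3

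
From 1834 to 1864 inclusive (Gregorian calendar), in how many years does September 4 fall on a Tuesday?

4

Track September 4's weekday year by year (advancing +1, or +2 across a Feb 29):
  1834: Thu  1835: Fri (+1)  1836: Sun (+2)  1837: Mon (+1)  1838: Tue (+1) ✓
  1839: Wed (+1)  1840: Fri (+2)  1841: Sat (+1)  1842: Sun (+1)  1843: Mon (+1)
  1844: Wed (+2)  1845: Thu (+1)  1846: Fri (+1)  1847: Sat (+1)  … (3 more years) …
  1851: Thu (+1)  1852: Sat (+2)  1853: Sun (+1)  1854: Mon (+1)  1855: Tue (+1) ✓
  1856: Thu (+2)  1857: Fri (+1)  1858: Sat (+1)  1859: Sun (+1)  1860: Tue (+2) ✓
  1861: Wed (+1)  1862: Thu (+1)  1863: Fri (+1)  1864: Sun (+2)
Tuesday years: 1838, 1849, 1855, 1860 — 4 in total.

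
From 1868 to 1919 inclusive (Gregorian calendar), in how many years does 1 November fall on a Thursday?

Track 1 November's weekday year by year (advancing +1, or +2 across a Feb 29):
  1868: Sun  1869: Mon (+1)  1870: Tue (+1)  1871: Wed (+1)  1872: Fri (+2)
  1873: Sat (+1)  1874: Sun (+1)  1875: Mon (+1)  1876: Wed (+2)  1877: Thu (+1) ✓
  1878: Fri (+1)  1879: Sat (+1)  1880: Mon (+2)  1881: Tue (+1)  … (24 more years) …
  1906: Thu (+1) ✓  1907: Fri (+1)  1908: Sun (+2)  1909: Mon (+1)  1910: Tue (+1)
  1911: Wed (+1)  1912: Fri (+2)  1913: Sat (+1)  1914: Sun (+1)  1915: Mon (+1)
  1916: Wed (+2)  1917: Thu (+1) ✓  1918: Fri (+1)  1919: Sat (+1)
Thursday years: 1877, 1883, 1888, 1894, 1900, 1906, 1917 — 7 in total.

7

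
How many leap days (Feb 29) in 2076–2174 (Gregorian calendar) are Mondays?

Leap years in 2076–2174: 24 of them.
Feb 29 weekday advances by 5 (mod 7) from one leap year to the next four years later (or differs when a century non-leap intervenes).
Leap-day weekdays: 2076:Sat 2080:Thu 2084:Tue 2088:Sun 2092:Fri 2096:Wed 2104:Fri 2108:Wed 2112:Mon✓ 2116:Sat 2120:Thu 2124:Tue 2128:Sun 2132:Fri 2136:Wed 2140:Mon✓ 2144:Sat 2148:Thu 2152:Tue 2156:Sun 2160:Fri 2164:Wed 2168:Mon✓ 2172:Sat
Monday: 2112, 2140, 2168 → 3.

3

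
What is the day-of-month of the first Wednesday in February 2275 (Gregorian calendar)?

3

February 1, 2275 is a Monday, so the first Wednesday is the 3rd.
The first Wednesday is 3 + 0 = 3.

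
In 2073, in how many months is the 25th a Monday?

Check the 25th of each month of 2073: Jan 25: Wed, Feb 25: Sat, Mar 25: Sat, Apr 25: Tue, May 25: Thu, Jun 25: Sun, Jul 25: Tue, Aug 25: Fri, Sep 25: Mon, Oct 25: Wed, Nov 25: Sat, Dec 25: Mon.
Monday occurs in September, December — 2 months.

2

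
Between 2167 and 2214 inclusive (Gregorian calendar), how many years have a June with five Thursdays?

June has 30 days; it has five Thursdays when Thursday falls among the first (month-length − 28) days — i.e. when June 1 is one of Thursday/Wednesday.
June 1 by year: 2167:Mon 2168:Wed✓ 2169:Thu✓ 2170:Fri 2171:Sat 2172:Mon 2173:Tue 2174:Wed✓ 2175:Thu✓ 2176:Sat 2177:Sun 2178:Mon 2179:Tue 2180:Thu✓ 2181:Fri …(18 more)… 2200:Sun 2201:Mon 2202:Tue 2203:Wed✓ 2204:Fri 2205:Sat 2206:Sun 2207:Mon 2208:Wed✓ 2209:Thu✓ 2210:Fri 2211:Sat 2212:Mon 2213:Tue 2214:Wed✓
Years with five Thursdays: 2168, 2169, 2174, 2175, 2180, 2185, 2186, 2191, 2196, 2197, 2203, 2208, 2209, 2214 → 14.

14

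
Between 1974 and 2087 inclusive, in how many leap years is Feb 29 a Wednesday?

Leap years in 1974–2087: 28 of them.
Feb 29 weekday advances by 5 (mod 7) from one leap year to the next four years later (or differs when a century non-leap intervenes).
Leap-day weekdays: 1976:Sun 1980:Fri 1984:Wed✓ 1988:Mon 1992:Sat 1996:Thu 2000:Tue 2004:Sun 2008:Fri 2012:Wed✓ 2016:Mon 2020:Sat 2024:Thu 2028:Tue 2032:Sun 2036:Fri 2040:Wed✓ 2044:Mon 2048:Sat 2052:Thu 2056:Tue 2060:Sun 2064:Fri 2068:Wed✓ 2072:Mon 2076:Sat 2080:Thu 2084:Tue
Wednesday: 1984, 2012, 2040, 2068 → 4.

4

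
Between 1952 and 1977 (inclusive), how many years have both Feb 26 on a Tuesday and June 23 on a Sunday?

Check each year's weekday for Feb 26 and June 23:
  1952: Tue/Mon  1953: Thu/Tue  1954: Fri/Wed  1955: Sat/Thu  1956: Sun/Sat  1957: Tue/Sun ✓  1958: Wed/Mon  1959: Thu/Tue  1960: Fri/Thu  1961: Sun/Fri  1962: Mon/Sat  1963: Tue/Sun ✓  1964: Wed/Tue  1965: Fri/Wed  1966: Sat/Thu  1967: Sun/Fri  1968: Mon/Sun  1969: Wed/Mon  1970: Thu/Tue  1971: Fri/Wed  1972: Sat/Fri  1973: Mon/Sat  1974: Tue/Sun ✓  1975: Wed/Mon  1976: Thu/Wed  1977: Sat/Thu
Both conditions hold in: 1957, 1963, 1974 — 3.

3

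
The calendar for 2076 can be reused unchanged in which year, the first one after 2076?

Two years share a calendar iff Jan 1 falls on the same weekday and both are leap or both are common. 2076: Jan 1 is Wednesday, leap year.
2077: Jan 1 Friday, common
2078: Jan 1 Saturday, common
2079: Jan 1 Sunday, common
2080: Jan 1 Monday, leap
2081: Jan 1 Wednesday, common
2082: Jan 1 Thursday, common
2083: Jan 1 Friday, common
2084: Jan 1 Saturday, leap
2085: Jan 1 Monday, common
2086: Jan 1 Tuesday, common
2087: Jan 1 Wednesday, common
2088: Jan 1 Thursday, leap
2089: Jan 1 Saturday, common
2090: Jan 1 Sunday, common
2091: Jan 1 Monday, common
2092: Jan 1 Tuesday, leap
2093: Jan 1 Thursday, common
2094: Jan 1 Friday, common
2095: Jan 1 Saturday, common
2096: Jan 1 Sunday, leap
2097: Jan 1 Tuesday, common
2098: Jan 1 Wednesday, common
2099: Jan 1 Thursday, common
2100: Jan 1 Friday, common
2101: Jan 1 Saturday, common
2102: Jan 1 Sunday, common
2103: Jan 1 Monday, common
2104: Jan 1 Tuesday, leap
2105: Jan 1 Thursday, common
2106: Jan 1 Friday, common
2107: Jan 1 Saturday, common
2108: Jan 1 Sunday, leap
2109: Jan 1 Tuesday, common
2110: Jan 1 Wednesday, common
2111: Jan 1 Thursday, common
2112: Jan 1 Friday, leap
2113: Jan 1 Sunday, common
2114: Jan 1 Monday, common
2115: Jan 1 Tuesday, common
2116: Jan 1 Wednesday, leap
2116 matches on both conditions.

2116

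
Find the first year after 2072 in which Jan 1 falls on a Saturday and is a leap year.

Jan 1 advances by 2 weekdays after a leap year and by 1 after a common year.
2072: Jan 1 is Friday (leap).
2073: Sunday
2074: Monday
2075: Tuesday
2076: Wednesday (leap)
2077: Friday
2078: Saturday
2079: Sunday
2080: Monday (leap)
2081: Wednesday
2082: Thursday
2083: Friday
2084: Saturday (leap)
2084 begins on a Saturday and is a leap year.

2084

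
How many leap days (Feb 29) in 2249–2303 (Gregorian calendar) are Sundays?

2

Leap years in 2249–2303: 12 of them.
Feb 29 weekday advances by 5 (mod 7) from one leap year to the next four years later (or differs when a century non-leap intervenes).
Leap-day weekdays: 2252:Sun✓ 2256:Fri 2260:Wed 2264:Mon 2268:Sat 2272:Thu 2276:Tue 2280:Sun✓ 2284:Fri 2288:Wed 2292:Mon 2296:Sat
Sunday: 2252, 2280 → 2.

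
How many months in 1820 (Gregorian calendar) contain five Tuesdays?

A month of length L has five Tuesdays iff its first Tuesday is on day ≤ L−28 (so day 1–3 in a 31-day month, 1–2 in a 30-day month, day 1 in a leap February).
Checking each month of 1820: Jan starts Sat (31d); Feb starts Tue (29d) ✓; Mar starts Wed (31d); Apr starts Sat (30d); May starts Mon (31d) ✓; Jun starts Thu (30d); Jul starts Sat (31d); Aug starts Tue (31d) ✓; Sep starts Fri (30d); Oct starts Sun (31d) ✓; Nov starts Wed (30d); Dec starts Fri (31d).
Five-Tuesday months: February, May, August, October → 4.

4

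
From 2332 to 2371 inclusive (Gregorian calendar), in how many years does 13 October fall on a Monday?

5

Track 13 October's weekday year by year (advancing +1, or +2 across a Feb 29):
  2332: Thu  2333: Fri (+1)  2334: Sat (+1)  2335: Sun (+1)  2336: Tue (+2)
  2337: Wed (+1)  2338: Thu (+1)  2339: Fri (+1)  2340: Sun (+2)  2341: Mon (+1) ✓
  2342: Tue (+1)  2343: Wed (+1)  2344: Fri (+2)  2345: Sat (+1)  … (12 more years) …
  2358: Mon (+1) ✓  2359: Tue (+1)  2360: Thu (+2)  2361: Fri (+1)  2362: Sat (+1)
  2363: Sun (+1)  2364: Tue (+2)  2365: Wed (+1)  2366: Thu (+1)  2367: Fri (+1)
  2368: Sun (+2)  2369: Mon (+1) ✓  2370: Tue (+1)  2371: Wed (+1)
Monday years: 2341, 2347, 2352, 2358, 2369 — 5 in total.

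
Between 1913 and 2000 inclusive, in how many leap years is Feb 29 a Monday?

3

Leap years in 1913–2000: 22 of them.
Feb 29 weekday advances by 5 (mod 7) from one leap year to the next four years later (or differs when a century non-leap intervenes).
Leap-day weekdays: 1916:Tue 1920:Sun 1924:Fri 1928:Wed 1932:Mon✓ 1936:Sat 1940:Thu 1944:Tue 1948:Sun 1952:Fri 1956:Wed 1960:Mon✓ 1964:Sat 1968:Thu 1972:Tue 1976:Sun 1980:Fri 1984:Wed 1988:Mon✓ 1992:Sat 1996:Thu 2000:Tue
Monday: 1932, 1960, 1988 → 3.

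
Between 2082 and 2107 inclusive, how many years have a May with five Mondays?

12

May has 31 days; it has five Mondays when Monday falls among the first (month-length − 28) days — i.e. when May 1 is one of Monday/Sunday/Saturday.
May 1 by year: 2082:Fri 2083:Sat✓ 2084:Mon✓ 2085:Tue 2086:Wed 2087:Thu 2088:Sat✓ 2089:Sun✓ 2090:Mon✓ 2091:Tue 2092:Thu 2093:Fri 2094:Sat✓ 2095:Sun✓ 2096:Tue 2097:Wed 2098:Thu 2099:Fri 2100:Sat✓ 2101:Sun✓ 2102:Mon✓ 2103:Tue 2104:Thu 2105:Fri 2106:Sat✓ 2107:Sun✓
Years with five Mondays: 2083, 2084, 2088, 2089, 2090, 2094, 2095, 2100, 2101, 2102, 2106, 2107 → 12.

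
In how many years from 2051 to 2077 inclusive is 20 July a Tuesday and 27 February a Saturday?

3

Check each year's weekday for 20 July and 27 February:
  2051: Thu/Mon  2052: Sat/Tue  2053: Sun/Thu  2054: Mon/Fri  2055: Tue/Sat ✓  2056: Thu/Sun  2057: Fri/Tue  2058: Sat/Wed  2059: Sun/Thu  2060: Tue/Fri  2061: Wed/Sun  2062: Thu/Mon  2063: Fri/Tue  2064: Sun/Wed  2065: Mon/Fri  2066: Tue/Sat ✓  2067: Wed/Sun  2068: Fri/Mon  2069: Sat/Wed  2070: Sun/Thu  2071: Mon/Fri  2072: Wed/Sat  2073: Thu/Mon  2074: Fri/Tue  2075: Sat/Wed  2076: Mon/Thu  2077: Tue/Sat ✓
Both conditions hold in: 2055, 2066, 2077 — 3.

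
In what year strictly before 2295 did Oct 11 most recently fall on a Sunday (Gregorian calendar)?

From one year to the next, a fixed date's weekday advances by 1, or by 2 when a Feb 29 lies between the two dates.
2295: October 11 is Friday.
2294: Thursday (−1)
2293: Wednesday (−1)
2292: Tuesday (−1)
2291: Sunday (−2)
Oct 11 falls on a Sunday in 2291.

2291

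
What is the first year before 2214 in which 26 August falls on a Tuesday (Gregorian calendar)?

2206

From one year to the next, a fixed date's weekday advances by 1, or by 2 when a Feb 29 lies between the two dates.
2214: August 26 is Friday.
2213: Thursday (−1)
2212: Wednesday (−1)
2211: Monday (−2)
2210: Sunday (−1)
2209: Saturday (−1)
2208: Friday (−1)
2207: Wednesday (−2)
2206: Tuesday (−1)
26 August falls on a Tuesday in 2206.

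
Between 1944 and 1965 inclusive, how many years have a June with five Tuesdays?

June has 30 days; it has five Tuesdays when Tuesday falls among the first (month-length − 28) days — i.e. when June 1 is one of Tuesday/Monday.
June 1 by year: 1944:Thu 1945:Fri 1946:Sat 1947:Sun 1948:Tue✓ 1949:Wed 1950:Thu 1951:Fri 1952:Sun 1953:Mon✓ 1954:Tue✓ 1955:Wed 1956:Fri 1957:Sat 1958:Sun 1959:Mon✓ 1960:Wed 1961:Thu 1962:Fri 1963:Sat 1964:Mon✓ 1965:Tue✓
Years with five Tuesdays: 1948, 1953, 1954, 1959, 1964, 1965 → 6.

6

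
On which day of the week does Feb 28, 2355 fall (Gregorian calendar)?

Monday

January 1, 2355 is a Saturday.
February 28 is day 59 of the year, i.e. 58 days after Jan 1.
58 mod 7 = 2, so advance 2 weekdays from Saturday: Monday.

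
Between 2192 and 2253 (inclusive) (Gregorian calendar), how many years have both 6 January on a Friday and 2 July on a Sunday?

Check each year's weekday for 6 January and 2 July:
  2192: Fri/Mon  2193: Sun/Tue  2194: Mon/Wed  2195: Tue/Thu  2196: Wed/Sat  2197: Fri/Sun ✓  2198: Sat/Mon  2199: Sun/Tue  2200: Mon/Wed  2201: Tue/Thu  2202: Wed/Fri  2203: Thu/Sat  2204: Fri/Mon  2205: Sun/Tue  …(34 more)…  2240: Mon/Thu  2241: Wed/Fri  2242: Thu/Sat  2243: Fri/Sun ✓  2244: Sat/Tue  2245: Mon/Wed  2246: Tue/Thu  2247: Wed/Fri  2248: Thu/Sun  2249: Sat/Mon  2250: Sun/Tue  2251: Mon/Wed  2252: Tue/Fri  2253: Thu/Sat
Both conditions hold in: 2197, 2209, 2215, 2226, 2237, 2243 — 6.

6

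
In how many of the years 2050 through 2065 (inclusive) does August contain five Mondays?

6

August has 31 days; it has five Mondays when Monday falls among the first (month-length − 28) days — i.e. when August 1 is one of Monday/Sunday/Saturday.
August 1 by year: 2050:Mon✓ 2051:Tue 2052:Thu 2053:Fri 2054:Sat✓ 2055:Sun✓ 2056:Tue 2057:Wed 2058:Thu 2059:Fri 2060:Sun✓ 2061:Mon✓ 2062:Tue 2063:Wed 2064:Fri 2065:Sat✓
Years with five Mondays: 2050, 2054, 2055, 2060, 2061, 2065 → 6.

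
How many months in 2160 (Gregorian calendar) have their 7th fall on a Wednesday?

Check the 7th of each month of 2160: Jan 7: Mon, Feb 7: Thu, Mar 7: Fri, Apr 7: Mon, May 7: Wed, Jun 7: Sat, Jul 7: Mon, Aug 7: Thu, Sep 7: Sun, Oct 7: Tue, Nov 7: Fri, Dec 7: Sun.
Wednesday occurs in May — 1 month.

1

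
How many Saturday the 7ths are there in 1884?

Check the 7th of each month of 1884: Jan 7: Mon, Feb 7: Thu, Mar 7: Fri, Apr 7: Mon, May 7: Wed, Jun 7: Sat, Jul 7: Mon, Aug 7: Thu, Sep 7: Sun, Oct 7: Tue, Nov 7: Fri, Dec 7: Sun.
Saturday occurs in June — 1 month.

1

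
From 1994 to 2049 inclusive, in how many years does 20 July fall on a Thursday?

8

Track 20 July's weekday year by year (advancing +1, or +2 across a Feb 29):
  1994: Wed  1995: Thu (+1) ✓  1996: Sat (+2)  1997: Sun (+1)  1998: Mon (+1)
  1999: Tue (+1)  2000: Thu (+2) ✓  2001: Fri (+1)  2002: Sat (+1)  2003: Sun (+1)
  2004: Tue (+2)  2005: Wed (+1)  2006: Thu (+1) ✓  2007: Fri (+1)  … (28 more years) …
  2036: Sun (+2)  2037: Mon (+1)  2038: Tue (+1)  2039: Wed (+1)  2040: Fri (+2)
  2041: Sat (+1)  2042: Sun (+1)  2043: Mon (+1)  2044: Wed (+2)  2045: Thu (+1) ✓
  2046: Fri (+1)  2047: Sat (+1)  2048: Mon (+2)  2049: Tue (+1)
Thursday years: 1995, 2000, 2006, 2017, 2023, 2028, 2034, 2045 — 8 in total.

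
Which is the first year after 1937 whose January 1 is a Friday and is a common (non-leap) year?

Jan 1 advances by 2 weekdays after a leap year and by 1 after a common year.
1937: Jan 1 is Friday.
1938: Saturday
1939: Sunday
1940: Monday (leap)
1941: Wednesday
1942: Thursday
1943: Friday
1943 begins on a Friday and is a common year.

1943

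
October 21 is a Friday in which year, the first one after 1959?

From one year to the next, a fixed date's weekday advances by 1, or by 2 when a Feb 29 lies between the two dates.
1959: October 21 is Wednesday.
1960: Friday (+2)
October 21 falls on a Friday in 1960.

1960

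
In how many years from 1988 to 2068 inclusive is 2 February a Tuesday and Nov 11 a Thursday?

Check each year's weekday for 2 February and Nov 11:
  1988: Tue/Fri  1989: Thu/Sat  1990: Fri/Sun  1991: Sat/Mon  1992: Sun/Wed  1993: Tue/Thu ✓  1994: Wed/Fri  1995: Thu/Sat  1996: Fri/Mon  1997: Sun/Tue  1998: Mon/Wed  1999: Tue/Thu ✓  2000: Wed/Sat  2001: Fri/Sun  …(53 more)…  2055: Tue/Thu ✓  2056: Wed/Sat  2057: Fri/Sun  2058: Sat/Mon  2059: Sun/Tue  2060: Mon/Thu  2061: Wed/Fri  2062: Thu/Sat  2063: Fri/Sun  2064: Sat/Tue  2065: Mon/Wed  2066: Tue/Thu ✓  2067: Wed/Fri  2068: Thu/Sun
Both conditions hold in: 1993, 1999, 2010, 2021, 2027, 2038, 2049, 2055, 2066 — 9.

9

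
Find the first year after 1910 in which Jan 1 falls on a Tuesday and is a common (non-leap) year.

Jan 1 advances by 2 weekdays after a leap year and by 1 after a common year.
1910: Jan 1 is Saturday.
1911: Sunday
1912: Monday (leap)
1913: Wednesday
1914: Thursday
1915: Friday
1916: Saturday (leap)
1917: Monday
1918: Tuesday
1918 begins on a Tuesday and is a common year.

1918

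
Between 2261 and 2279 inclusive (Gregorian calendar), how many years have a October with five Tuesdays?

October has 31 days; it has five Tuesdays when Tuesday falls among the first (month-length − 28) days — i.e. when October 1 is one of Tuesday/Monday/Sunday.
October 1 by year: 2261:Tue✓ 2262:Wed 2263:Thu 2264:Sat 2265:Sun✓ 2266:Mon✓ 2267:Tue✓ 2268:Thu 2269:Fri 2270:Sat 2271:Sun✓ 2272:Tue✓ 2273:Wed 2274:Thu 2275:Fri 2276:Sun✓ 2277:Mon✓ 2278:Tue✓ 2279:Wed
Years with five Tuesdays: 2261, 2265, 2266, 2267, 2271, 2272, 2276, 2277, 2278 → 9.

9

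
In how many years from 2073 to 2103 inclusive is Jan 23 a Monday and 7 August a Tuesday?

1

Check each year's weekday for Jan 23 and 7 August:
  2073: Mon/Mon  2074: Tue/Tue  2075: Wed/Wed  2076: Thu/Fri  2077: Sat/Sat  2078: Sun/Sun  2079: Mon/Mon  2080: Tue/Wed  2081: Thu/Thu  2082: Fri/Fri  2083: Sat/Sat  2084: Sun/Mon  2085: Tue/Tue  2086: Wed/Wed  …(3 more)…  2090: Mon/Mon  2091: Tue/Tue  2092: Wed/Thu  2093: Fri/Fri  2094: Sat/Sat  2095: Sun/Sun  2096: Mon/Tue ✓  2097: Wed/Wed  2098: Thu/Thu  2099: Fri/Fri  2100: Sat/Sat  2101: Sun/Sun  2102: Mon/Mon  2103: Tue/Tue
Both conditions hold in: 2096 — 1.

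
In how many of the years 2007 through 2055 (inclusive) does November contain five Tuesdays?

14

November has 30 days; it has five Tuesdays when Tuesday falls among the first (month-length − 28) days — i.e. when November 1 is one of Tuesday/Monday.
November 1 by year: 2007:Thu 2008:Sat 2009:Sun 2010:Mon✓ 2011:Tue✓ 2012:Thu 2013:Fri 2014:Sat 2015:Sun 2016:Tue✓ 2017:Wed 2018:Thu 2019:Fri 2020:Sun 2021:Mon✓ …(19 more)… 2041:Fri 2042:Sat 2043:Sun 2044:Tue✓ 2045:Wed 2046:Thu 2047:Fri 2048:Sun 2049:Mon✓ 2050:Tue✓ 2051:Wed 2052:Fri 2053:Sat 2054:Sun 2055:Mon✓
Years with five Tuesdays: 2010, 2011, 2016, 2021, 2022, 2027, 2032, 2033, 2038, 2039, 2044, 2049, 2050, 2055 → 14.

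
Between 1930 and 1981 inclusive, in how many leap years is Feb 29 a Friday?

Leap years in 1930–1981: 13 of them.
Feb 29 weekday advances by 5 (mod 7) from one leap year to the next four years later (or differs when a century non-leap intervenes).
Leap-day weekdays: 1932:Mon 1936:Sat 1940:Thu 1944:Tue 1948:Sun 1952:Fri✓ 1956:Wed 1960:Mon 1964:Sat 1968:Thu 1972:Tue 1976:Sun 1980:Fri✓
Friday: 1952, 1980 → 2.

2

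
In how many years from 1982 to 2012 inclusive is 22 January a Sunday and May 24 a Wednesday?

Check each year's weekday for 22 January and May 24:
  1982: Fri/Mon  1983: Sat/Tue  1984: Sun/Thu  1985: Tue/Fri  1986: Wed/Sat  1987: Thu/Sun  1988: Fri/Tue  1989: Sun/Wed ✓  1990: Mon/Thu  1991: Tue/Fri  1992: Wed/Sun  1993: Fri/Mon  1994: Sat/Tue  1995: Sun/Wed ✓  …(3 more)…  1999: Fri/Mon  2000: Sat/Wed  2001: Mon/Thu  2002: Tue/Fri  2003: Wed/Sat  2004: Thu/Mon  2005: Sat/Tue  2006: Sun/Wed ✓  2007: Mon/Thu  2008: Tue/Sat  2009: Thu/Sun  2010: Fri/Mon  2011: Sat/Tue  2012: Sun/Thu
Both conditions hold in: 1989, 1995, 2006 — 3.

3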